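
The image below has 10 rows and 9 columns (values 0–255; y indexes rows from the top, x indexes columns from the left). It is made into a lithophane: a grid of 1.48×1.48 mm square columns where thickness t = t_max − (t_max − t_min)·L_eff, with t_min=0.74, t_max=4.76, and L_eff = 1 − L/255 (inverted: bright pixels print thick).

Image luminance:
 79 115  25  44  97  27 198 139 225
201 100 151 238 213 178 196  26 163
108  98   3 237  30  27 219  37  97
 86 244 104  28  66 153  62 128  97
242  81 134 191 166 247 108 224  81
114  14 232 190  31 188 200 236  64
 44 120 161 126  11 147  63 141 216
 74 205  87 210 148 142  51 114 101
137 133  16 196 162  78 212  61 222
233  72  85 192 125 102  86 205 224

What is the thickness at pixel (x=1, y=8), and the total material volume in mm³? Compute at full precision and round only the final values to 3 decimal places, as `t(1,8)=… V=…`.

t(1,8)=2.837 V=549.341

span = t_max - t_min = 4.76 - 0.74 = 4.020
L(1,8) = 133, L_eff = 1 - 133/255 = 0.478431 (inverted)
t(1,8) = 4.76 - 4.020·0.478431 = 2.837
Σt over all 10·9 pixels = 532939/2125 ≈ 250.7948235
V = pitch²·Σt = 1.48²·532939/2125 = 549.341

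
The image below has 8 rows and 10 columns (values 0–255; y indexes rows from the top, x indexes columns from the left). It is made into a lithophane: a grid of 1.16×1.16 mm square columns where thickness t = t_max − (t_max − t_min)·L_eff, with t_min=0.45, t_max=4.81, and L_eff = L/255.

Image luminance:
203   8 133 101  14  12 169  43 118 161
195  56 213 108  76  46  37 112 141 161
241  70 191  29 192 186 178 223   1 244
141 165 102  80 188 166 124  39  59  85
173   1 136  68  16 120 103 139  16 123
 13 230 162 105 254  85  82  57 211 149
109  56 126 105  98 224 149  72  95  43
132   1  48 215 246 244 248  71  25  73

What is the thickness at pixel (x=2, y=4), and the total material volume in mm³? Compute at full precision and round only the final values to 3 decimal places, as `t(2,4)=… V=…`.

span = t_max - t_min = 4.81 - 0.45 = 4.360
L(2,4) = 136, L_eff = 136/255 = 0.533333
t(2,4) = 4.81 - 4.360·0.533333 = 2.485
Σt over all 8·10 pixels = 1424794/6375 ≈ 223.4970980
V = pitch²·Σt = 1.16²·1424794/6375 = 300.738

t(2,4)=2.485 V=300.738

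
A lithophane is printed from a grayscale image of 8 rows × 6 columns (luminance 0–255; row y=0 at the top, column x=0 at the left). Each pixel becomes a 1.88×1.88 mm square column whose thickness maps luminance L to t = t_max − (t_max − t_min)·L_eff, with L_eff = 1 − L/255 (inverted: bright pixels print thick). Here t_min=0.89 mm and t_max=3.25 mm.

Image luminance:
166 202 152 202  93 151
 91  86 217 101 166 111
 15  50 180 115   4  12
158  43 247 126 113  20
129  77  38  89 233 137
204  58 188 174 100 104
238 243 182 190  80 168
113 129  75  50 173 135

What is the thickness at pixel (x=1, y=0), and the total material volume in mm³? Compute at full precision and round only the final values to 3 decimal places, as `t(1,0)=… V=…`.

t(1,0)=2.759 V=351.440

span = t_max - t_min = 3.25 - 0.89 = 2.360
L(1,0) = 202, L_eff = 1 - 202/255 = 0.207843 (inverted)
t(1,0) = 3.25 - 2.360·0.207843 = 2.759
Σt over all 8·6 pixels = 633892/6375 ≈ 99.4340392
V = pitch²·Σt = 1.88²·633892/6375 = 351.440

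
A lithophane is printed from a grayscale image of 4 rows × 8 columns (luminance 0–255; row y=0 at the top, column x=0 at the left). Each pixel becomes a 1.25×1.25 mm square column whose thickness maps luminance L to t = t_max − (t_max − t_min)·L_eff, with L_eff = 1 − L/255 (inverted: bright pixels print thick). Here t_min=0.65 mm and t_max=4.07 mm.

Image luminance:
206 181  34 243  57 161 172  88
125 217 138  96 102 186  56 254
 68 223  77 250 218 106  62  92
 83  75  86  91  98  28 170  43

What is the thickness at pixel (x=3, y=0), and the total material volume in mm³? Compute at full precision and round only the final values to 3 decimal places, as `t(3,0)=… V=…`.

t(3,0)=3.909 V=118.126

span = t_max - t_min = 4.07 - 0.65 = 3.420
L(3,0) = 243, L_eff = 1 - 243/255 = 0.047059 (inverted)
t(3,0) = 4.07 - 3.420·0.047059 = 3.909
Σt over all 4·8 pixels = 160651/2125 ≈ 75.6004706
V = pitch²·Σt = 1.25²·160651/2125 = 118.126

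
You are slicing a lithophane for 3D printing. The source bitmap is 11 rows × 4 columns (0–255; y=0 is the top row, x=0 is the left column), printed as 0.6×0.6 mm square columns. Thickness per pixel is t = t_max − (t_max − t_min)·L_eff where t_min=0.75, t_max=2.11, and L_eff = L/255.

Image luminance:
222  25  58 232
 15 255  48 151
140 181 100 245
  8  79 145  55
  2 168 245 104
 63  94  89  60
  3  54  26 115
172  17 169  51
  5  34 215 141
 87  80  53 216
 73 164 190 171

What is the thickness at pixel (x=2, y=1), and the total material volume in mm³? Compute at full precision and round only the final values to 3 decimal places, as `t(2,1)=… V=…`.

t(2,1)=1.854 V=24.168

span = t_max - t_min = 2.11 - 0.75 = 1.360
L(2,1) = 48, L_eff = 48/255 = 0.188235
t(2,1) = 2.11 - 1.360·0.188235 = 1.854
Σt over all 11·4 pixels = 1007/15 ≈ 67.1333333
V = pitch²·Σt = 0.6²·1007/15 = 24.168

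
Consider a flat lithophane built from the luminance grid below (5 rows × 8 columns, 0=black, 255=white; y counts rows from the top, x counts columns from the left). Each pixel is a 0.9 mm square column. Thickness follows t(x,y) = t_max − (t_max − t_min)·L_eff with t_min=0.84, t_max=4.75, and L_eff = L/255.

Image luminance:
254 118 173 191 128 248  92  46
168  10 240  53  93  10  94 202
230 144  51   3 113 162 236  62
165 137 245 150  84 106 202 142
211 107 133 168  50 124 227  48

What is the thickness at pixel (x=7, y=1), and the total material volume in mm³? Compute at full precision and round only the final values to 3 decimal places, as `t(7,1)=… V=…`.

span = t_max - t_min = 4.75 - 0.84 = 3.910
L(7,1) = 202, L_eff = 202/255 = 0.792157
t(7,1) = 4.75 - 3.910·0.792157 = 1.653
Σt over all 5·8 pixels = 8017/75 ≈ 106.8933333
V = pitch²·Σt = 0.9²·8017/75 = 86.584

t(7,1)=1.653 V=86.584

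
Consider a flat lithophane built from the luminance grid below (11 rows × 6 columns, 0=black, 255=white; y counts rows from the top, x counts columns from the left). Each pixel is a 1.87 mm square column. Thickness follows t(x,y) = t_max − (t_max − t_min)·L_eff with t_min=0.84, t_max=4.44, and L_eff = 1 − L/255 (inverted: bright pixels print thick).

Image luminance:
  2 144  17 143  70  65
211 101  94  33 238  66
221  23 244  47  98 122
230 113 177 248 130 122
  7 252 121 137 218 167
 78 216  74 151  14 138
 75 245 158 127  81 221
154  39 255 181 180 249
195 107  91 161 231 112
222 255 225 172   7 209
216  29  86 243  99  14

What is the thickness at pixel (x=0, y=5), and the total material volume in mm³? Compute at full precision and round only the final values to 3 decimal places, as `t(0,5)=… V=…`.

t(0,5)=1.941 V=646.622

span = t_max - t_min = 4.44 - 0.84 = 3.600
L(0,5) = 78, L_eff = 1 - 78/255 = 0.694118 (inverted)
t(0,5) = 4.44 - 3.600·0.694118 = 1.941
Σt over all 11·6 pixels = 78588/425 ≈ 184.9129412
V = pitch²·Σt = 1.87²·78588/425 = 646.622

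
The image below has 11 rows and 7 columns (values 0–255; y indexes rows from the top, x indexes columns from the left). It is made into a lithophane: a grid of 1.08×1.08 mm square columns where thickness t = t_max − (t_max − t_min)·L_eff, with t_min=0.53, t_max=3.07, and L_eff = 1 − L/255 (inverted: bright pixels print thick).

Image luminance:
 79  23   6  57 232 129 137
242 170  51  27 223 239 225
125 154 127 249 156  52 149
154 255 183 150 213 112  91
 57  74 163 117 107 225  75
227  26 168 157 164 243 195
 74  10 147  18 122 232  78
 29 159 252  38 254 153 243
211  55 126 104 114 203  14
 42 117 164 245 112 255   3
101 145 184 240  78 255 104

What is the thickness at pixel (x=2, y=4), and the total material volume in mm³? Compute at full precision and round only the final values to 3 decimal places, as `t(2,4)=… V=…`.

t(2,4)=2.154 V=171.788

span = t_max - t_min = 3.07 - 0.53 = 2.540
L(2,4) = 163, L_eff = 1 - 163/255 = 0.360784 (inverted)
t(2,4) = 3.07 - 2.540·0.360784 = 2.154
Σt over all 11·7 pixels = 1251887/8500 ≈ 147.2808235
V = pitch²·Σt = 1.08²·1251887/8500 = 171.788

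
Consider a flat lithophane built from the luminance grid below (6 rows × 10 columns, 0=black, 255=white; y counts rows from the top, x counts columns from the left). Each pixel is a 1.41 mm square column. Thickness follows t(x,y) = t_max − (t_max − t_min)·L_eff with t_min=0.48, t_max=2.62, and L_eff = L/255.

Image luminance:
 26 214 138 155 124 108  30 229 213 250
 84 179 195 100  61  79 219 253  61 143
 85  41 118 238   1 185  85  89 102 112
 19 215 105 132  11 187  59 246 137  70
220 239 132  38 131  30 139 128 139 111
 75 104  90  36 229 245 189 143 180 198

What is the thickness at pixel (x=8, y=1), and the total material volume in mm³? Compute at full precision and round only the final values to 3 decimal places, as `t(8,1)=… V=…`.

span = t_max - t_min = 2.62 - 0.48 = 2.140
L(8,1) = 61, L_eff = 61/255 = 0.239216
t(8,1) = 2.62 - 2.140·0.239216 = 2.108
Σt over all 6·10 pixels = 579821/6375 ≈ 90.9523137
V = pitch²·Σt = 1.41²·579821/6375 = 180.822

t(8,1)=2.108 V=180.822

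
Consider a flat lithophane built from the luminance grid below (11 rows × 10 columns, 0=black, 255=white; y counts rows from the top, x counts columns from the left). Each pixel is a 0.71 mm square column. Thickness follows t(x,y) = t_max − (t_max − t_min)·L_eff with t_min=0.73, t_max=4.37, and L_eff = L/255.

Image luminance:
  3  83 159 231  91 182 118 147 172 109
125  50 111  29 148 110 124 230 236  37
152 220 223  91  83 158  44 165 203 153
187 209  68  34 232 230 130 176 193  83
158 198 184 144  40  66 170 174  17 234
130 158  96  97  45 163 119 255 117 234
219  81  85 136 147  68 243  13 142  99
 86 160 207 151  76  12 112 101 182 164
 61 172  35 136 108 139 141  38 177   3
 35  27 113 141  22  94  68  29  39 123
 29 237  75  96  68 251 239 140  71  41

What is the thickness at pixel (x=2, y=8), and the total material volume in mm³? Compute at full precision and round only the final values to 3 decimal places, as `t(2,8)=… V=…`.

t(2,8)=3.870 V=143.307

span = t_max - t_min = 4.37 - 0.73 = 3.640
L(2,8) = 35, L_eff = 35/255 = 0.137255
t(2,8) = 4.37 - 3.640·0.137255 = 3.870
Σt over all 11·10 pixels = 724921/2550 ≈ 284.2827451
V = pitch²·Σt = 0.71²·724921/2550 = 143.307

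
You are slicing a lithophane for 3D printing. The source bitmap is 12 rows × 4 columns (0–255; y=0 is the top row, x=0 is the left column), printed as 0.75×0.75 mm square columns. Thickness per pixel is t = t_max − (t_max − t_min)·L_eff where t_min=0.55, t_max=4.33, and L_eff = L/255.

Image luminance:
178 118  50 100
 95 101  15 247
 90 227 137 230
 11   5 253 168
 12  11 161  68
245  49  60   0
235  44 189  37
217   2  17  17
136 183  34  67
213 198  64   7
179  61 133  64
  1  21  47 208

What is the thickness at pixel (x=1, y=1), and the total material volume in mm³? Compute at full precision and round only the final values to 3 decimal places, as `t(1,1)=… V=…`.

span = t_max - t_min = 4.33 - 0.55 = 3.780
L(1,1) = 101, L_eff = 101/255 = 0.396078
t(1,1) = 4.33 - 3.780·0.396078 = 2.833
Σt over all 12·4 pixels = 113601/850 ≈ 133.6482353
V = pitch²·Σt = 0.75²·113601/850 = 75.177

t(1,1)=2.833 V=75.177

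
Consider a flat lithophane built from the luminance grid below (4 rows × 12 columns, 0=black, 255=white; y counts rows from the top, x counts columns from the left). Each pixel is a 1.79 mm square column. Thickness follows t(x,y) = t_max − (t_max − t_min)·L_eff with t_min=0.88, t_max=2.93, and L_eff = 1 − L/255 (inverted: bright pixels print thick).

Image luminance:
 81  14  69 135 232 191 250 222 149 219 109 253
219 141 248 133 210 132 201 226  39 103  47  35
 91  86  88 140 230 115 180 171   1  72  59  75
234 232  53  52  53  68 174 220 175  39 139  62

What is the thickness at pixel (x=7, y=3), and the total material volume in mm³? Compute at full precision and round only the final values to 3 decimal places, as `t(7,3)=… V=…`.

t(7,3)=2.649 V=301.921

span = t_max - t_min = 2.93 - 0.88 = 2.050
L(7,3) = 220, L_eff = 1 - 220/255 = 0.137255 (inverted)
t(7,3) = 2.93 - 2.050·0.137255 = 2.649
Σt over all 4·12 pixels = 480571/5100 ≈ 94.2296078
V = pitch²·Σt = 1.79²·480571/5100 = 301.921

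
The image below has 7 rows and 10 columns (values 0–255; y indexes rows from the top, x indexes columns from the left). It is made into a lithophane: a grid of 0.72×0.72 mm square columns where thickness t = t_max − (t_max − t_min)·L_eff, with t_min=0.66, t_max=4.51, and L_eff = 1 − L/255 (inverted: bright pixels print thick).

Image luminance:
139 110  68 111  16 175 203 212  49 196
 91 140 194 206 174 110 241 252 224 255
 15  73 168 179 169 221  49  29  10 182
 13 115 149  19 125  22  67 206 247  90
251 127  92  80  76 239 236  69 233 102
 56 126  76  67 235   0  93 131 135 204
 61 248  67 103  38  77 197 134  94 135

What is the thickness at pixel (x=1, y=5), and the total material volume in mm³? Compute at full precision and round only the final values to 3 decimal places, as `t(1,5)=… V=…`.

span = t_max - t_min = 4.51 - 0.66 = 3.850
L(1,5) = 126, L_eff = 1 - 126/255 = 0.505882 (inverted)
t(1,5) = 4.51 - 3.850·0.505882 = 2.562
Σt over all 7·10 pixels = 78001/425 ≈ 183.5317647
V = pitch²·Σt = 0.72²·78001/425 = 95.143

t(1,5)=2.562 V=95.143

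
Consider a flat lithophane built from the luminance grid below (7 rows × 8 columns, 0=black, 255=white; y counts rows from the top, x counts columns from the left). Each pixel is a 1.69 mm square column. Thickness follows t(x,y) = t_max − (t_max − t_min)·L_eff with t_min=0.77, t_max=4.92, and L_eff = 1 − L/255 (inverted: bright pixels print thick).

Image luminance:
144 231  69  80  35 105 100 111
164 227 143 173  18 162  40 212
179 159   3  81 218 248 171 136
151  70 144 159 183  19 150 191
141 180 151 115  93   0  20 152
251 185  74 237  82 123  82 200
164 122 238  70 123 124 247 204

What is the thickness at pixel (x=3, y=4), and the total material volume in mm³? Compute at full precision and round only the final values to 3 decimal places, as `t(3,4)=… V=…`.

t(3,4)=2.642 V=478.925

span = t_max - t_min = 4.92 - 0.77 = 4.150
L(3,4) = 115, L_eff = 1 - 115/255 = 0.549020 (inverted)
t(3,4) = 4.92 - 4.150·0.549020 = 2.642
Σt over all 7·8 pixels = 427597/2550 ≈ 167.6850980
V = pitch²·Σt = 1.69²·427597/2550 = 478.925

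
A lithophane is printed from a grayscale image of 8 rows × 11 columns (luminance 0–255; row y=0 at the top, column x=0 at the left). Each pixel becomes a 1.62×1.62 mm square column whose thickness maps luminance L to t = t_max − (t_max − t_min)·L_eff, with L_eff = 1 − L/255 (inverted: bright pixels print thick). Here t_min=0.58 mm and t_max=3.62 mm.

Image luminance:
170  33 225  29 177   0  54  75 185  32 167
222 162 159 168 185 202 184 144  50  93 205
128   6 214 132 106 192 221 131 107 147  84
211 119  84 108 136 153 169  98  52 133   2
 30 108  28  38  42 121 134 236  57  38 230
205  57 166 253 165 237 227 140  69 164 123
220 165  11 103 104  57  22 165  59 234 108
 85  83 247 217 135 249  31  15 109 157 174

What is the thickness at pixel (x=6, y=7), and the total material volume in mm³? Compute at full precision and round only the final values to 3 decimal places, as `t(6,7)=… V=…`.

t(6,7)=0.950 V=486.616

span = t_max - t_min = 3.62 - 0.58 = 3.040
L(6,7) = 31, L_eff = 1 - 31/255 = 0.878431 (inverted)
t(6,7) = 3.62 - 3.040·0.878431 = 0.950
Σt over all 8·11 pixels = 1182052/6375 ≈ 185.4199216
V = pitch²·Σt = 1.62²·1182052/6375 = 486.616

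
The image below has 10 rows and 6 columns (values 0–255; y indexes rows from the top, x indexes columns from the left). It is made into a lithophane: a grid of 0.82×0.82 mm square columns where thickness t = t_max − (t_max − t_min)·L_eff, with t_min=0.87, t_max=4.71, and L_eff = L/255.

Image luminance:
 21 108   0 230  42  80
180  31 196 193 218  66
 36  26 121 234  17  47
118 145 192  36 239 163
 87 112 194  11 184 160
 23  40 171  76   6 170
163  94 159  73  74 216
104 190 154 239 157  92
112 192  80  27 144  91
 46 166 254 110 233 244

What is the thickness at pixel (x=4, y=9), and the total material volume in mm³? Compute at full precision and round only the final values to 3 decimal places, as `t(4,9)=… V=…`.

t(4,9)=1.201 V=115.223

span = t_max - t_min = 4.71 - 0.87 = 3.840
L(4,9) = 233, L_eff = 233/255 = 0.913725
t(4,9) = 4.71 - 3.840·0.913725 = 1.201
Σt over all 10·6 pixels = 364141/2125 ≈ 171.3604706
V = pitch²·Σt = 0.82²·364141/2125 = 115.223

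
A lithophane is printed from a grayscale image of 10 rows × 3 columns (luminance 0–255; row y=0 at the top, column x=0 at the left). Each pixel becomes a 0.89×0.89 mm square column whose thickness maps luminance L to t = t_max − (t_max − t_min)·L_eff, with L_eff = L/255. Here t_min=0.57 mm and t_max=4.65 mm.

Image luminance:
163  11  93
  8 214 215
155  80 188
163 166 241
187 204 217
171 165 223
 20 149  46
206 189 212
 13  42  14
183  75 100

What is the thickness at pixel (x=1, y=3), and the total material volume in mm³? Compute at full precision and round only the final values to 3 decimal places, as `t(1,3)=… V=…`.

span = t_max - t_min = 4.65 - 0.57 = 4.080
L(1,3) = 166, L_eff = 166/255 = 0.650980
t(1,3) = 4.65 - 4.080·0.650980 = 1.994
Σt over all 10·3 pixels = 73.692
V = pitch²·Σt = 0.89²·73.692 = 58.371

t(1,3)=1.994 V=58.371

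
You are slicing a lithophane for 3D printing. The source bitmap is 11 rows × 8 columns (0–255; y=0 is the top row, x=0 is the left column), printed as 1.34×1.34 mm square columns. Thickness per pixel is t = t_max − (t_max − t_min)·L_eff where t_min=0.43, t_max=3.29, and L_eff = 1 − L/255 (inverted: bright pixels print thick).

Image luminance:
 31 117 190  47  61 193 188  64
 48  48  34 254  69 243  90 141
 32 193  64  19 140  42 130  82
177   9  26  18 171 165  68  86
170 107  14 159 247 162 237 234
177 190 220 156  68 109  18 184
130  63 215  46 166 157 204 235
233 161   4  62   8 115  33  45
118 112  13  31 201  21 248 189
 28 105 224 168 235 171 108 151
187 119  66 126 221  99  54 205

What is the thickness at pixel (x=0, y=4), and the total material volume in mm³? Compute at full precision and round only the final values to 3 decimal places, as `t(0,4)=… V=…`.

span = t_max - t_min = 3.29 - 0.43 = 2.860
L(0,4) = 170, L_eff = 1 - 170/255 = 0.333333 (inverted)
t(0,4) = 3.29 - 2.860·0.333333 = 2.337
Σt over all 11·8 pixels = 2022427/12750 ≈ 158.6217255
V = pitch²·Σt = 1.34²·2022427/12750 = 284.821

t(0,4)=2.337 V=284.821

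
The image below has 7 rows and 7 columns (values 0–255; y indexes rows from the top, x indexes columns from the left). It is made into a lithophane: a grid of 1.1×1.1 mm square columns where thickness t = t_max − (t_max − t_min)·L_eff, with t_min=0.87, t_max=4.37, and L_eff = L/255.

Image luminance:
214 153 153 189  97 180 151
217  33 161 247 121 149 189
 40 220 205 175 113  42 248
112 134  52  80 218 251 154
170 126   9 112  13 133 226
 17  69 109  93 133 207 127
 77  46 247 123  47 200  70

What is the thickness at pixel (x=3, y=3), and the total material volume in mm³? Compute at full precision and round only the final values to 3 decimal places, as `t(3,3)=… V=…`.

t(3,3)=3.272 V=148.622

span = t_max - t_min = 4.37 - 0.87 = 3.500
L(3,3) = 80, L_eff = 80/255 = 0.313725
t(3,3) = 4.37 - 3.500·0.313725 = 3.272
Σt over all 7·7 pixels = 626423/5100 ≈ 122.8280392
V = pitch²·Σt = 1.1²·626423/5100 = 148.622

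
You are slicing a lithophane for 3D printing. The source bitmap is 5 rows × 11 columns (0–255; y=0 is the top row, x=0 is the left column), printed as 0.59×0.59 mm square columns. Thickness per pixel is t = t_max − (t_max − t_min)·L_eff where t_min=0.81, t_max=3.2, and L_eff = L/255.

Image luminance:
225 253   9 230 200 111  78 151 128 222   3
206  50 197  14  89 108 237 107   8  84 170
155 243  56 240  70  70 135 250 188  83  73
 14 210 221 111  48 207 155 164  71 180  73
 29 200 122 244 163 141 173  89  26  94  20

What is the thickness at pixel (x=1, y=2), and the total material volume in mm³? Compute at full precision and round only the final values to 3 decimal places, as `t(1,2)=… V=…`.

span = t_max - t_min = 3.2 - 0.81 = 2.390
L(1,2) = 243, L_eff = 243/255 = 0.952941
t(1,2) = 3.2 - 2.390·0.952941 = 0.922
Σt over all 5·11 pixels = 1383839/12750 ≈ 108.5363922
V = pitch²·Σt = 0.59²·1383839/12750 = 37.782

t(1,2)=0.922 V=37.782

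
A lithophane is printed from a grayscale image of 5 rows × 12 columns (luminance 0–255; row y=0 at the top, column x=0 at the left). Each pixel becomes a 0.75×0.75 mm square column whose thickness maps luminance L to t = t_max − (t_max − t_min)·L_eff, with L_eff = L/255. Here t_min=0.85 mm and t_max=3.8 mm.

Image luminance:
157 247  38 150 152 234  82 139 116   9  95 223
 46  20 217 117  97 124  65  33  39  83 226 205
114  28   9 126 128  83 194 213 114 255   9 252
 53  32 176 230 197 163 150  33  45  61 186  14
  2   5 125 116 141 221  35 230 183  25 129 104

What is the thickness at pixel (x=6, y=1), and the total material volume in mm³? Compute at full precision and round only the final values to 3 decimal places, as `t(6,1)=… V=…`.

t(6,1)=3.048 V=82.080

span = t_max - t_min = 3.8 - 0.85 = 2.950
L(6,1) = 65, L_eff = 65/255 = 0.254902
t(6,1) = 3.8 - 2.950·0.254902 = 3.048
Σt over all 5·12 pixels = 49613/340 ≈ 145.9205882
V = pitch²·Σt = 0.75²·49613/340 = 82.080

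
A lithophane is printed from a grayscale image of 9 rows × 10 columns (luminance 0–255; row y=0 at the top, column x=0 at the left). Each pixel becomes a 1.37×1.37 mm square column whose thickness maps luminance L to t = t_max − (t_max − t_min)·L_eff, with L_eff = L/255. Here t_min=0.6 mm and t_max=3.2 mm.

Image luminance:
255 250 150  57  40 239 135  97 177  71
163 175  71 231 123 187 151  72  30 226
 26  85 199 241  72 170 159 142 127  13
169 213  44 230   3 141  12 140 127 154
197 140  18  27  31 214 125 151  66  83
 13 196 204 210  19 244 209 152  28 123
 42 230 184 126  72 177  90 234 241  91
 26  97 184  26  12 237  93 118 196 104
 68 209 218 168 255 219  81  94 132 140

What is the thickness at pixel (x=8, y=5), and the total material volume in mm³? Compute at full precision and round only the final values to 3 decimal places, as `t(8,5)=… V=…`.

t(8,5)=2.915 V=311.267

span = t_max - t_min = 3.2 - 0.6 = 2.600
L(8,5) = 28, L_eff = 28/255 = 0.109804
t(8,5) = 3.2 - 2.600·0.109804 = 2.915
Σt over all 9·10 pixels = 211447/1275 ≈ 165.8407843
V = pitch²·Σt = 1.37²·211447/1275 = 311.267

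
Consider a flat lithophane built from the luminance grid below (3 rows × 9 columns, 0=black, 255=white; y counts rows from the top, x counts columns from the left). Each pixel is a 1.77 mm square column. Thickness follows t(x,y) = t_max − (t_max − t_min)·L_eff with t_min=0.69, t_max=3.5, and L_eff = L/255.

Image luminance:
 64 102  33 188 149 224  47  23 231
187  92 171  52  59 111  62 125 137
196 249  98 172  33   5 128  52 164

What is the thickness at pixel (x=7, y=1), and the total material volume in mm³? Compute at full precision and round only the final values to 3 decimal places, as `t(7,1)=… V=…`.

span = t_max - t_min = 3.5 - 0.69 = 2.810
L(7,1) = 125, L_eff = 125/255 = 0.490196
t(7,1) = 3.5 - 2.810·0.490196 = 2.123
Σt over all 3·9 pixels = 380869/6375 ≈ 59.7441569
V = pitch²·Σt = 1.77²·380869/6375 = 187.172

t(7,1)=2.123 V=187.172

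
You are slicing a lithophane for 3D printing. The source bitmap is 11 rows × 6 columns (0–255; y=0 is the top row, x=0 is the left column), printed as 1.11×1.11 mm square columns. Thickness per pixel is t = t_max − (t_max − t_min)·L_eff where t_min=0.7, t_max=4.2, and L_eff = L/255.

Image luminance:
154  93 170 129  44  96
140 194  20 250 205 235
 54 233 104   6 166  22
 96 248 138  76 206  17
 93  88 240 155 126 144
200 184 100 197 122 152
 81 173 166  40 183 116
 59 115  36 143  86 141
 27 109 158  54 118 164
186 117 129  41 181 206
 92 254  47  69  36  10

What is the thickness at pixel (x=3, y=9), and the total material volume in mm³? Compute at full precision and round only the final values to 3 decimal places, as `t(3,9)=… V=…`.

t(3,9)=3.637 V=202.291

span = t_max - t_min = 4.2 - 0.7 = 3.500
L(3,9) = 41, L_eff = 41/255 = 0.160784
t(3,9) = 4.2 - 3.500·0.160784 = 3.637
Σt over all 11·6 pixels = 41867/255 ≈ 164.1843137
V = pitch²·Σt = 1.11²·41867/255 = 202.291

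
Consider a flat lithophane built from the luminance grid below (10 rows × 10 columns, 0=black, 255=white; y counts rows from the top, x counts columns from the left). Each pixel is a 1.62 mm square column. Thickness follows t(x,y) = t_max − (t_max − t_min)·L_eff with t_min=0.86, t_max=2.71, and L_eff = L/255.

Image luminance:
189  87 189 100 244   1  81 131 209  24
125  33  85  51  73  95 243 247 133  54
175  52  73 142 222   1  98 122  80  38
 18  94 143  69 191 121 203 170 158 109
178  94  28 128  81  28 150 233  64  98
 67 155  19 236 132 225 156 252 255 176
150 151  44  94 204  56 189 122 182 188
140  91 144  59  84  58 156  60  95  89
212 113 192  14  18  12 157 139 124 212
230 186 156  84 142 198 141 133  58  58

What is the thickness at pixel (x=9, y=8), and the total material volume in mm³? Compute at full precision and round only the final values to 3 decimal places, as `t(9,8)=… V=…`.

t(9,8)=1.172 V=475.824

span = t_max - t_min = 2.71 - 0.86 = 1.850
L(9,8) = 212, L_eff = 212/255 = 0.831373
t(9,8) = 2.71 - 1.850·0.831373 = 1.172
Σt over all 10·10 pixels = 308223/1700 ≈ 181.3076471
V = pitch²·Σt = 1.62²·308223/1700 = 475.824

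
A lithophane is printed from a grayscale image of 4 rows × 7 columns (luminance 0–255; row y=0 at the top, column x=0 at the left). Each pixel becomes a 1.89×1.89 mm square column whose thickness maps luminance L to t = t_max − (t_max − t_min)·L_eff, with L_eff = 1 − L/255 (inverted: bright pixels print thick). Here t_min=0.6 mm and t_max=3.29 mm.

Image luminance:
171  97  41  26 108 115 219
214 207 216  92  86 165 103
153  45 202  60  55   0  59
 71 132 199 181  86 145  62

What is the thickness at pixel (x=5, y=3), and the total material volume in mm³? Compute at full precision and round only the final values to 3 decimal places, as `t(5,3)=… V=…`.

span = t_max - t_min = 3.29 - 0.6 = 2.690
L(5,3) = 145, L_eff = 1 - 145/255 = 0.431373 (inverted)
t(5,3) = 3.29 - 2.690·0.431373 = 2.130
Σt over all 4·7 pixels = 131879/2550 ≈ 51.7172549
V = pitch²·Σt = 1.89²·131879/2550 = 184.739

t(5,3)=2.130 V=184.739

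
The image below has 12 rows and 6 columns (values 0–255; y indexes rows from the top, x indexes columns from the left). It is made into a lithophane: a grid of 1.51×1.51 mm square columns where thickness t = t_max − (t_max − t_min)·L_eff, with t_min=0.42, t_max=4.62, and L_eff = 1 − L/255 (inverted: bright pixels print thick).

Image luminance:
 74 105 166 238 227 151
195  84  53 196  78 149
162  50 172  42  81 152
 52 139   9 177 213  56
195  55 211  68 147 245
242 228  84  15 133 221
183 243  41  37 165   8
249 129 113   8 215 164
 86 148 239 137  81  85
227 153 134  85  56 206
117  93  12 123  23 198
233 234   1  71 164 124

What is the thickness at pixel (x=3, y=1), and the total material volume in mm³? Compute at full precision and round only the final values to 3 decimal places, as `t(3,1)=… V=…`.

span = t_max - t_min = 4.62 - 0.42 = 4.200
L(3,1) = 196, L_eff = 1 - 196/255 = 0.231373 (inverted)
t(3,1) = 4.62 - 4.200·0.231373 = 3.648
Σt over all 12·6 pixels = 79002/425 ≈ 185.8870588
V = pitch²·Σt = 1.51²·79002/425 = 423.841

t(3,1)=3.648 V=423.841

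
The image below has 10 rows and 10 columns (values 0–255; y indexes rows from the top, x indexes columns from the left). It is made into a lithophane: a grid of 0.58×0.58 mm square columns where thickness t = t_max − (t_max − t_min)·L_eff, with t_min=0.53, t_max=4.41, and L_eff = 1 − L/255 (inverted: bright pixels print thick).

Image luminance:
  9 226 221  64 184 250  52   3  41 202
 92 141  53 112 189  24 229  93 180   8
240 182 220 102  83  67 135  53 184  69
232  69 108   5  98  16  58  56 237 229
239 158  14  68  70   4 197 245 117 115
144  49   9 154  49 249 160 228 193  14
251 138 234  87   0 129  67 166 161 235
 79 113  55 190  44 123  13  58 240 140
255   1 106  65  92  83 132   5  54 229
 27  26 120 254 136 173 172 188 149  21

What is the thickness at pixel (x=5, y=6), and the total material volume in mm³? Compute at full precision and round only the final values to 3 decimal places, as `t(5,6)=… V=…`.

t(5,6)=2.493 V=79.779

span = t_max - t_min = 4.41 - 0.53 = 3.880
L(5,6) = 129, L_eff = 1 - 129/255 = 0.494118 (inverted)
t(5,6) = 4.41 - 3.880·0.494118 = 2.493
Σt over all 10·10 pixels = 1511866/6375 ≈ 237.1554510
V = pitch²·Σt = 0.58²·1511866/6375 = 79.779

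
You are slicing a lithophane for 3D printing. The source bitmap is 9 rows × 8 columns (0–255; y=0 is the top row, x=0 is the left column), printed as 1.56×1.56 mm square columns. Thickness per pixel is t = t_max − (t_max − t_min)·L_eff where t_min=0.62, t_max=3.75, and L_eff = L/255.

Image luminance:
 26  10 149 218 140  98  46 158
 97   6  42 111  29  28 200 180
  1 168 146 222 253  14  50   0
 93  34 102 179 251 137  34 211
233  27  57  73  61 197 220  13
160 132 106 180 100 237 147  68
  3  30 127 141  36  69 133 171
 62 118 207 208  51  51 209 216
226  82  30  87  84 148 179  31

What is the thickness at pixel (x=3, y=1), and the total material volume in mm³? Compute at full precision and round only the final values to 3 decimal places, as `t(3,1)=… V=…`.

span = t_max - t_min = 3.75 - 0.62 = 3.130
L(3,1) = 111, L_eff = 111/255 = 0.435294
t(3,1) = 3.75 - 3.130·0.435294 = 2.388
Σt over all 9·8 pixels = 255073/1500 ≈ 170.0486667
V = pitch²·Σt = 1.56²·255073/1500 = 413.830

t(3,1)=2.388 V=413.830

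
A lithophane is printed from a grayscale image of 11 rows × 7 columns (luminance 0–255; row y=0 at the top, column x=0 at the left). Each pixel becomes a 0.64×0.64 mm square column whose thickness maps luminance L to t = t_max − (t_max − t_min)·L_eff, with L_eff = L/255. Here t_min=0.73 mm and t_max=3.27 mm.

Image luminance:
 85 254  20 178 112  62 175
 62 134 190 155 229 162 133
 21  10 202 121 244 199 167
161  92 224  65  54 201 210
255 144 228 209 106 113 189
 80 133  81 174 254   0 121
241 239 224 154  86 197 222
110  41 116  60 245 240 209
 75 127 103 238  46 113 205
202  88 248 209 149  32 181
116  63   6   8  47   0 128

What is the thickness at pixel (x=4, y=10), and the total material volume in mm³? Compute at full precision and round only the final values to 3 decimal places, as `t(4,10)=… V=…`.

t(4,10)=2.802 V=59.164

span = t_max - t_min = 3.27 - 0.73 = 2.540
L(4,10) = 47, L_eff = 47/255 = 0.184314
t(4,10) = 3.27 - 2.540·0.184314 = 2.802
Σt over all 11·7 pixels = 3683287/25500 ≈ 144.4426275
V = pitch²·Σt = 0.64²·3683287/25500 = 59.164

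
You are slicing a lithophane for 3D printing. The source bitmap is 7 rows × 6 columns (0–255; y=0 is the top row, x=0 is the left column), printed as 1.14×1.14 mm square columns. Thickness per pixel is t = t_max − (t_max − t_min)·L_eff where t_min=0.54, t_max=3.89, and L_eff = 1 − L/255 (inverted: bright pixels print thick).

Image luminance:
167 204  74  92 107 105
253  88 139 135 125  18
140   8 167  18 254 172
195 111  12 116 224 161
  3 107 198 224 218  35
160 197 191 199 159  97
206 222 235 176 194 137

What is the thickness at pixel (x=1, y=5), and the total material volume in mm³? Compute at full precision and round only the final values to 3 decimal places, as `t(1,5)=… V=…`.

t(1,5)=3.128 V=132.648

span = t_max - t_min = 3.89 - 0.54 = 3.350
L(1,5) = 197, L_eff = 1 - 197/255 = 0.227451 (inverted)
t(1,5) = 3.89 - 3.350·0.227451 = 3.128
Σt over all 7·6 pixels = 520549/5100 ≈ 102.0684314
V = pitch²·Σt = 1.14²·520549/5100 = 132.648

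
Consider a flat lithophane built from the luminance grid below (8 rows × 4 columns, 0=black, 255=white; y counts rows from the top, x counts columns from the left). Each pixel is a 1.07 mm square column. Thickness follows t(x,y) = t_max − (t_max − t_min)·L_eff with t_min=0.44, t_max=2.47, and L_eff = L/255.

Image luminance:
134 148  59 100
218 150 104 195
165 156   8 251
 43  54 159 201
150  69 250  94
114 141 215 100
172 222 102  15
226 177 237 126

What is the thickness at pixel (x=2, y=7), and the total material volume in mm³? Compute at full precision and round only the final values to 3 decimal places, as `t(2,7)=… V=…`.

t(2,7)=0.583 V=48.977

span = t_max - t_min = 2.47 - 0.44 = 2.030
L(2,7) = 237, L_eff = 237/255 = 0.929412
t(2,7) = 2.47 - 2.030·0.929412 = 0.583
Σt over all 8·4 pixels = 218171/5100 ≈ 42.7786275
V = pitch²·Σt = 1.07²·218171/5100 = 48.977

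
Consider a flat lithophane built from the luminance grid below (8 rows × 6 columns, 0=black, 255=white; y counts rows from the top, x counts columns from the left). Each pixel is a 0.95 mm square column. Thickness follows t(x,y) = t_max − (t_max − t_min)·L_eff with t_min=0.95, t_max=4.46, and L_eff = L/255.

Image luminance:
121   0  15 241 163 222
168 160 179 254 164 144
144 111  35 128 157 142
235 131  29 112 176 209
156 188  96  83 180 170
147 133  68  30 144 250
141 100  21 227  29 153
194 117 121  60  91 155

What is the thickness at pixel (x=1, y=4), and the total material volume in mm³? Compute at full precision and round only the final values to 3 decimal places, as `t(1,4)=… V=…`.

t(1,4)=1.872 V=112.535

span = t_max - t_min = 4.46 - 0.95 = 3.510
L(1,4) = 188, L_eff = 188/255 = 0.737255
t(1,4) = 4.46 - 3.510·0.737255 = 1.872
Σt over all 8·6 pixels = 124.692
V = pitch²·Σt = 0.95²·124.692 = 112.535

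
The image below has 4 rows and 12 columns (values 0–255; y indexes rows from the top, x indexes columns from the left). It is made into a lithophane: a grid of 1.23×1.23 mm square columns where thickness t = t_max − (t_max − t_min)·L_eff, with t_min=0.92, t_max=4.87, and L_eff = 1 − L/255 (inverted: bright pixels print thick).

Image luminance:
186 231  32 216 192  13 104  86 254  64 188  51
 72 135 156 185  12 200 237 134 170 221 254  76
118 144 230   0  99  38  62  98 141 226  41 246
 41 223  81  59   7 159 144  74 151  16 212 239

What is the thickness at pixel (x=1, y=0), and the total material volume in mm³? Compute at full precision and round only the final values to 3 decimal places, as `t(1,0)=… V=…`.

t(1,0)=4.498 V=214.873

span = t_max - t_min = 4.87 - 0.92 = 3.950
L(1,0) = 231, L_eff = 1 - 231/255 = 0.094118 (inverted)
t(1,0) = 4.87 - 3.950·0.094118 = 4.498
Σt over all 4·12 pixels = 120723/850 ≈ 142.0270588
V = pitch²·Σt = 1.23²·120723/850 = 214.873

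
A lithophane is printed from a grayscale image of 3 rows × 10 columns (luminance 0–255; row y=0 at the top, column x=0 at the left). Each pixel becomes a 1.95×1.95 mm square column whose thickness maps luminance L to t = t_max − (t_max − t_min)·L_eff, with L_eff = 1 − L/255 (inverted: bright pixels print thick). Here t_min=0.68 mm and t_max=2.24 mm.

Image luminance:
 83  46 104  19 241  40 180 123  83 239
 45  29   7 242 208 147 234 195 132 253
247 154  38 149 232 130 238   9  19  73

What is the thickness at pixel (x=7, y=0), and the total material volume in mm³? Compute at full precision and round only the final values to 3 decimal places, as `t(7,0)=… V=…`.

span = t_max - t_min = 2.24 - 0.68 = 1.560
L(7,0) = 123, L_eff = 1 - 123/255 = 0.517647 (inverted)
t(7,0) = 2.24 - 1.560·0.517647 = 1.432
Σt over all 3·10 pixels = 94557/2125 ≈ 44.4974118
V = pitch²·Σt = 1.95²·94557/2125 = 169.201

t(7,0)=1.432 V=169.201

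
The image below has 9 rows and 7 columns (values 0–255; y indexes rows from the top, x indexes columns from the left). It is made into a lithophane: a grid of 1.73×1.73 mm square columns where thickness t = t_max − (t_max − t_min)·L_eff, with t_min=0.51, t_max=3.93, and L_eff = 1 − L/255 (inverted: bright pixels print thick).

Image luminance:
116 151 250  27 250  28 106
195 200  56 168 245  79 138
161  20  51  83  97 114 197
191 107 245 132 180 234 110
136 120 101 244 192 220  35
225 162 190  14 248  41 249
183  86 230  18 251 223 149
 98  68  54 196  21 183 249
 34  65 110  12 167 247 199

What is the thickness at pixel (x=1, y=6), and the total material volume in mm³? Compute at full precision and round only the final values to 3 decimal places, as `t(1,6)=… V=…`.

span = t_max - t_min = 3.93 - 0.51 = 3.420
L(1,6) = 86, L_eff = 1 - 86/255 = 0.662745 (inverted)
t(1,6) = 3.93 - 3.420·0.662745 = 1.663
Σt over all 9·7 pixels = 1293519/8500 ≈ 152.1787059
V = pitch²·Σt = 1.73²·1293519/8500 = 455.456

t(1,6)=1.663 V=455.456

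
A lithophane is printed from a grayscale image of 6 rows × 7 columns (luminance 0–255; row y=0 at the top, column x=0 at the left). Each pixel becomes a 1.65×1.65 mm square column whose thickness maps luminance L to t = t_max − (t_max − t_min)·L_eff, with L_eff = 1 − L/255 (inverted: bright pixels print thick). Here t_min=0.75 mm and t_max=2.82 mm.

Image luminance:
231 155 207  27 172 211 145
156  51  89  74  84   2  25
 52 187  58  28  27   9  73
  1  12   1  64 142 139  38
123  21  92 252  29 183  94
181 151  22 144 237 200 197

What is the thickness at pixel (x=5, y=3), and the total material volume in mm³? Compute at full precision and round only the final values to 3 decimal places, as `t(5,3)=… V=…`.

span = t_max - t_min = 2.82 - 0.75 = 2.070
L(5,3) = 139, L_eff = 1 - 139/255 = 0.454902 (inverted)
t(5,3) = 2.82 - 2.070·0.454902 = 1.878
Σt over all 6·7 pixels = 67.104
V = pitch²·Σt = 1.65²·67.104 = 182.691

t(5,3)=1.878 V=182.691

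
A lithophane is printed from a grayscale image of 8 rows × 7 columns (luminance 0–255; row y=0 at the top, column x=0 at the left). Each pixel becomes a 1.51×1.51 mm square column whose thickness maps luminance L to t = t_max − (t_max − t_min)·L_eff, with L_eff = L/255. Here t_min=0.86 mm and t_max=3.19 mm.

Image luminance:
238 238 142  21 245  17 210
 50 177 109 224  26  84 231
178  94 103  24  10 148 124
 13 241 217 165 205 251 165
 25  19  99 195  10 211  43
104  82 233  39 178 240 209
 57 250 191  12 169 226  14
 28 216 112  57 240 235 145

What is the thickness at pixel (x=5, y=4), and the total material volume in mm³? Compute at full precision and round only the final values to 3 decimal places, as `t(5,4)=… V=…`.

span = t_max - t_min = 3.19 - 0.86 = 2.330
L(5,4) = 211, L_eff = 211/255 = 0.827451
t(5,4) = 3.19 - 2.330·0.827451 = 1.262
Σt over all 8·7 pixels = 2787083/25500 ≈ 109.2973725
V = pitch²·Σt = 1.51²·2787083/25500 = 249.209

t(5,4)=1.262 V=249.209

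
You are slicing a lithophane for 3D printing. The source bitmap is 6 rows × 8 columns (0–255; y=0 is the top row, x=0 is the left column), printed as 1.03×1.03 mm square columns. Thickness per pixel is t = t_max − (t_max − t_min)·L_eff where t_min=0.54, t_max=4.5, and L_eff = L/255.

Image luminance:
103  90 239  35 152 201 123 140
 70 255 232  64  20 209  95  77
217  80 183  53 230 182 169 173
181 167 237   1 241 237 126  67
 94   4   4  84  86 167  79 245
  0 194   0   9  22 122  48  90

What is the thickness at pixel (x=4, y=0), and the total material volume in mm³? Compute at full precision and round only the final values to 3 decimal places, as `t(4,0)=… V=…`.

t(4,0)=2.140 V=132.000

span = t_max - t_min = 4.5 - 0.54 = 3.960
L(4,0) = 152, L_eff = 152/255 = 0.596078
t(4,0) = 4.5 - 3.960·0.596078 = 2.140
Σt over all 6·8 pixels = 264399/2125 ≈ 124.4230588
V = pitch²·Σt = 1.03²·264399/2125 = 132.000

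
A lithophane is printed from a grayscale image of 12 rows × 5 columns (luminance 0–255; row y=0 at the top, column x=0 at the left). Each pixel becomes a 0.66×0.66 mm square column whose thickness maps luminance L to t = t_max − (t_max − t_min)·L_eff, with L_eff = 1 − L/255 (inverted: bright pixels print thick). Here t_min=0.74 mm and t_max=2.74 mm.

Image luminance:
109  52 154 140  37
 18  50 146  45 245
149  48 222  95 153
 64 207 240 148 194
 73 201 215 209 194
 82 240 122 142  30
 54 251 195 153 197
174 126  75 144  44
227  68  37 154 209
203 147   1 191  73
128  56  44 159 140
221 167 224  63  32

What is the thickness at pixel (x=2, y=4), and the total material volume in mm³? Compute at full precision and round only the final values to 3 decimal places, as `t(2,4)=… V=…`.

span = t_max - t_min = 2.74 - 0.74 = 2.000
L(2,4) = 215, L_eff = 1 - 215/255 = 0.156863 (inverted)
t(2,4) = 2.74 - 2.000·0.156863 = 2.426
Σt over all 12·5 pixels = 27284/255 ≈ 106.9960784
V = pitch²·Σt = 0.66²·27284/255 = 46.607

t(2,4)=2.426 V=46.607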